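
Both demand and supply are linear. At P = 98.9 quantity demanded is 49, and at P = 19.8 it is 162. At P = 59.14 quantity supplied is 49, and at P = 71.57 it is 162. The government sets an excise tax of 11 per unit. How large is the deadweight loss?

Demand slope = (19.8 − 98.9)/(162 − 49) = −0.7, so P = 133.2 − 0.7Q.
Supply slope = (71.57 − 59.14)/(162 − 49) = 0.11, so P = 53.75 + 0.11Q.
Competitive equilibrium: 133.2 − 0.7Q = 53.75 + 0.11Q → Q* = 98.0864, P* = 64.5395.
With the tax, the buyer price exceeds the seller price by 11: (133.2 − 0.7Q) − (53.75 + 0.11Q) = 11 → Q' = 84.5062.
ΔQ = 98.0864 − 84.5062 = 13.5802; the wedge equals the tax, 11.
The triangle = ½ × 13.5802 × 11 = 74.69.

74.69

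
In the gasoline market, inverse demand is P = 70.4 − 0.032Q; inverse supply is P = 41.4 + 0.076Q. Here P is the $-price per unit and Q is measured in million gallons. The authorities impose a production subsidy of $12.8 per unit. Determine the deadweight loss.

Competitive equilibrium: 70.4 − 0.032Q = 41.4 + 0.076Q → Q* = 268.5185, P* = 61.8074.
The subsidy lowers effective supply by 12.8: P = 28.6 + 0.076Q.
New quantity: 70.4 − 0.032Q = 28.6 + 0.076Q → Q' = 387.037.
Overproduction ΔQ = 387.037 − 268.5185 = 118.5185; wedge = subsidy = 12.8.
DWL = ½ × 118.5185 × 12.8 = $758.52 million.

$758.52 million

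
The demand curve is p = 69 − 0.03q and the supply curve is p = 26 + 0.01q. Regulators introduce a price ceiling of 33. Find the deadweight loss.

2812.50

Competitive equilibrium: 69 − 0.03q = 26 + 0.01q → q* = 1075, p* = 36.75.
At the ceiling p = 33, quantity supplied = (33 − 26)/0.01 = 700.
Willingness to pay at q' = 700: 69 − 0.03·700 = 48.
Δq = 1075 − 700 = 375; wedge = 48 − 33 = 15.
Deadweight loss = ½ × 375 × 15 = 2812.50.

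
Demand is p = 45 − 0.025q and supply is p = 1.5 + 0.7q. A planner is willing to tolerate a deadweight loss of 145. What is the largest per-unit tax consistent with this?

14.5

Competitive equilibrium: 45 − 0.025q = 1.5 + 0.7q → q* = 60, p* = 43.5.
A tax t gives Δq = t/0.725 and wedge t, so DWL = t²/1.45.
t²/1.45 = 145 → t² = 210.25 → t = 14.5.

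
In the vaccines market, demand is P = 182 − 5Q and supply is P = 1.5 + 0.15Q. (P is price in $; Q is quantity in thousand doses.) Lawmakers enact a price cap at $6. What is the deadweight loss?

Competitive equilibrium: 182 − 5Q = 1.5 + 0.15Q → Q* = 35.0485, P* = 6.7573.
At the ceiling P = 6, quantity supplied = (6 − 1.5)/0.15 = 30.
Willingness to pay at Q' = 30: 182 − 5·30 = 32.
ΔQ = 35.0485 − 30 = 5.0485; wedge = 32 − 6 = 26.
DWL = ½ × 5.0485 × 26 = $65.63 thousand.

$65.63 thousand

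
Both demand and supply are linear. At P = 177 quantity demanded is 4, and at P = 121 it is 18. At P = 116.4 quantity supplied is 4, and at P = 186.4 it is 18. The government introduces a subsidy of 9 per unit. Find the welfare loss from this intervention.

4.50

Demand slope = (121 − 177)/(18 − 4) = −4, so P = 193 − 4Q.
Supply slope = (186.4 − 116.4)/(18 − 4) = 5, so P = 96.4 + 5Q.
Competitive equilibrium: 193 − 4Q = 96.4 + 5Q → Q* = 10.7333, P* = 150.0667.
The subsidy lowers effective supply by 9: P = 87.4 + 5Q.
New quantity: 193 − 4Q = 87.4 + 5Q → Q' = 11.7333.
Overproduction ΔQ = 11.7333 − 10.7333 = 1; wedge = subsidy = 9.
The triangle = ½ × 1 × 9 = 4.50.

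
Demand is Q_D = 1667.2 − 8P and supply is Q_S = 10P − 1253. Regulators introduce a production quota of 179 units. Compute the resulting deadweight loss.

4075.51

In inverse form: demand P = 208.4 − 0.125Q, supply P = 125.3 + 0.1Q.
Competitive equilibrium: 208.4 − 0.125Q = 125.3 + 0.1Q → Q* = 369.3333, P* = 162.2333.
At Q = 179: demand price = 208.4 − 0.125·179 = 186.025; supply price = 125.3 + 0.1·179 = 143.2.
ΔQ = 369.3333 − 179 = 190.3333; wedge = 186.025 − 143.2 = 42.825.
The triangle = ½ × 190.3333 × 42.825 = 4075.51.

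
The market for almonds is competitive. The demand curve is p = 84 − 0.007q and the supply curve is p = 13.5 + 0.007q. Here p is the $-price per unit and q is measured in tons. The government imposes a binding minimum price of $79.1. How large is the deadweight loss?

Competitive equilibrium: 84 − 0.007q = 13.5 + 0.007q → q* = 5035.7143, p* = 48.75.
At the floor p = 79.1, quantity demanded = (84 − 79.1)/0.007 = 700.
Sellers' marginal cost at q' = 700: 13.5 + 0.007·700 = 18.4.
Δq = 5035.7143 − 700 = 4335.7143; wedge = 79.1 − 18.4 = 60.7.
The triangle = ½ × 4335.7143 × 60.7 = $131588.93.

$131588.93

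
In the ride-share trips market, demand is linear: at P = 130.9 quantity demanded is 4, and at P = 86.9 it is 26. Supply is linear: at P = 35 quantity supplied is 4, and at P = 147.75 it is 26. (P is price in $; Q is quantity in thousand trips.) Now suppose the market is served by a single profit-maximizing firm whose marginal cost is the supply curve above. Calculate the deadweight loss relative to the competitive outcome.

$52.17 thousand

Demand slope = (86.9 − 130.9)/(26 − 4) = −2, so P = 138.9 − 2Q.
Supply slope = (147.75 − 35)/(26 − 4) = 5.125, so P = 14.5 + 5.125Q.
Competitive equilibrium: 138.9 − 2Q = 14.5 + 5.125Q → Q* = 17.4596, P* = 103.9807.
Marginal revenue: MR = 138.9 − 4Q. Set MR = MC: 138.9 − 4Q = 14.5 + 5.125Q → Q_m = 13.6329.
Price P_m = 138.9 − 2·13.6329 = 111.6342; MC(Q_m) = 14.5 + 5.125·13.6329 = 84.3686.
Competitive Q* = 17.4596, so ΔQ = 3.8267; wedge = 111.6342 − 84.3686 = 27.2656.
Welfare loss = ½ × 3.8267 × 27.2656 = $52.17 thousand.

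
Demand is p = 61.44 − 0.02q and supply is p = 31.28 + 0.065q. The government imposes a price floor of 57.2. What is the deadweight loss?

Competitive equilibrium: 61.44 − 0.02q = 31.28 + 0.065q → q* = 354.8235, p* = 54.3435.
At the floor p = 57.2, quantity demanded = (61.44 − 57.2)/0.02 = 212.
Sellers' marginal cost at q' = 212: 31.28 + 0.065·212 = 45.06.
Δq = 354.8235 − 212 = 142.8235; wedge = 57.2 − 45.06 = 12.14.
Deadweight loss = ½ × 142.8235 × 12.14 = 866.94.

866.94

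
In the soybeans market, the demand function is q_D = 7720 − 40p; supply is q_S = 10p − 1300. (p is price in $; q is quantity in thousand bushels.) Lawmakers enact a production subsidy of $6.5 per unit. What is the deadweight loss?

In inverse form: demand p = 193 − 0.025q, supply p = 130 + 0.1q.
Competitive equilibrium: 193 − 0.025q = 130 + 0.1q → q* = 504, p* = 180.4.
The subsidy lowers effective supply by 6.5: p = 123.5 + 0.1q.
New quantity: 193 − 0.025q = 123.5 + 0.1q → q' = 556.
Overproduction Δq = 556 − 504 = 52; wedge = subsidy = 6.5.
The triangle = ½ × 52 × 6.5 = $169 thousand.

$169 thousand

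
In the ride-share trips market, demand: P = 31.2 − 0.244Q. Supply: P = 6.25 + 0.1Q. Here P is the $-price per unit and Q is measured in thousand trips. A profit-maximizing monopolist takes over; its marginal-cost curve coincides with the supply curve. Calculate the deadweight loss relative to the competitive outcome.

$155.80 thousand

Competitive equilibrium: 31.2 − 0.244Q = 6.25 + 0.1Q → Q* = 72.5291, P* = 13.5029.
Marginal revenue: MR = 31.2 − 0.488Q. Set MR = MC: 31.2 − 0.488Q = 6.25 + 0.1Q → Q_m = 42.432.
Price P_m = 31.2 − 0.244·42.432 = 20.8466; MC(Q_m) = 6.25 + 0.1·42.432 = 10.4932.
Competitive Q* = 72.5291, so ΔQ = 30.0971; wedge = 20.8466 − 10.4932 = 10.3534.
The triangle = ½ × 30.0971 × 10.3534 = $155.80 thousand.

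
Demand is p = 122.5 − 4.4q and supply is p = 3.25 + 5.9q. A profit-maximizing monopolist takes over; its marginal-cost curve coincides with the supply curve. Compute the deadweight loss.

Competitive equilibrium: 122.5 − 4.4q = 3.25 + 5.9q → q* = 11.5777, p* = 71.5583.
Marginal revenue: MR = 122.5 − 8.8q. Set MR = MC: 122.5 − 8.8q = 3.25 + 5.9q → q_m = 8.1122.
Price p_m = 122.5 − 4.4·8.1122 = 86.8063; MC(q_m) = 3.25 + 5.9·8.1122 = 51.112.
Competitive q* = 11.5777, so Δq = 3.4655; wedge = 86.8063 − 51.112 = 35.6943.
Welfare loss = ½ × 3.4655 × 35.6943 = 61.85.

61.85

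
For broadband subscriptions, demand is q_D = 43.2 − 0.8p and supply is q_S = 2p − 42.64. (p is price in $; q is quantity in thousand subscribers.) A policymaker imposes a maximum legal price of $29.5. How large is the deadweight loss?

In inverse form: demand p = 54 − 1.25q, supply p = 21.32 + 0.5q.
Competitive equilibrium: 54 − 1.25q = 21.32 + 0.5q → q* = 18.6743, p* = 30.6571.
At the ceiling p = 29.5, quantity supplied = (29.5 − 21.32)/0.5 = 16.36.
Willingness to pay at q' = 16.36: 54 − 1.25·16.36 = 33.55.
Δq = 18.6743 − 16.36 = 2.3143; wedge = 33.55 − 29.5 = 4.05.
The triangle = ½ × 2.3143 × 4.05 = $4.69 thousand.

$4.69 thousand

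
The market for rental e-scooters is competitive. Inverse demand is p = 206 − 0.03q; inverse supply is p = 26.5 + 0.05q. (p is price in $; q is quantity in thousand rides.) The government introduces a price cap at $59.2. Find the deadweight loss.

$101092.20 thousand

Competitive equilibrium: 206 − 0.03q = 26.5 + 0.05q → q* = 2243.75, p* = 138.6875.
At the ceiling p = 59.2, quantity supplied = (59.2 − 26.5)/0.05 = 654.
Willingness to pay at q' = 654: 206 − 0.03·654 = 186.38.
Δq = 2243.75 − 654 = 1589.75; wedge = 186.38 − 59.2 = 127.18.
DWL = ½ × 1589.75 × 127.18 = $101092.20 thousand.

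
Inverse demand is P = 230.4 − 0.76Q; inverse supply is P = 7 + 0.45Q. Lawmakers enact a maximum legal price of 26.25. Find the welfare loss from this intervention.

Competitive equilibrium: 230.4 − 0.76Q = 7 + 0.45Q → Q* = 184.6281, P* = 90.08264.
At the ceiling P = 26.25, quantity supplied = (26.25 − 7)/0.45 = 42.77778.
Willingness to pay at Q' = 42.77778: 230.4 − 0.76·42.77778 = 197.88889.
ΔQ = 184.6281 − 42.77778 = 141.85032; wedge = 197.88889 − 26.25 = 171.63889.
The triangle = ½ × 141.85032 × 171.63889 = 12173.52.

12173.52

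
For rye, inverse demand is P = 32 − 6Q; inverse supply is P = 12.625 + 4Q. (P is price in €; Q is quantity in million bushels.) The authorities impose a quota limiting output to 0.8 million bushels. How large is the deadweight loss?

€6.47 million

Competitive equilibrium: 32 − 6Q = 12.625 + 4Q → Q* = 1.9375, P* = 20.375.
At Q = 0.8: demand price = 32 − 6·0.8 = 27.2; supply price = 12.625 + 4·0.8 = 15.825.
ΔQ = 1.9375 − 0.8 = 1.1375; wedge = 27.2 − 15.825 = 11.375.
The triangle = ½ × 1.1375 × 11.375 = €6.47 million.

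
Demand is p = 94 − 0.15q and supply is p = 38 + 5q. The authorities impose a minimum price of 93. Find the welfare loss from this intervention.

45.58

Competitive equilibrium: 94 − 0.15q = 38 + 5q → q* = 10.8738, p* = 92.3689.
At the floor p = 93, quantity demanded = (94 − 93)/0.15 = 6.6667.
Sellers' marginal cost at q' = 6.6667: 38 + 5·6.6667 = 71.3335.
Δq = 10.8738 − 6.6667 = 4.2071; wedge = 93 − 71.3335 = 21.6665.
The triangle = ½ × 4.2071 × 21.6665 = 45.58.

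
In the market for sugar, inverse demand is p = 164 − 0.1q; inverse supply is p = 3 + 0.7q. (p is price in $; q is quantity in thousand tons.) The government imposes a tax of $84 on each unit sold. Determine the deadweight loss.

$4410 thousand

Competitive equilibrium: 164 − 0.1q = 3 + 0.7q → q* = 201.25, p* = 143.875.
With the tax, the buyer price exceeds the seller price by 84: (164 − 0.1q) − (3 + 0.7q) = 84 → q' = 96.25.
Δq = 201.25 − 96.25 = 105; the wedge equals the tax, 84.
Welfare loss = ½ × 105 × 84 = $4410 thousand.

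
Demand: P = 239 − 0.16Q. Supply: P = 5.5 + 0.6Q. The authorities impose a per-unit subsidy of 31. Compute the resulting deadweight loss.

Competitive equilibrium: 239 − 0.16Q = 5.5 + 0.6Q → Q* = 307.2368, P* = 189.8421.
The subsidy lowers effective supply by 31: P = 0.6Q − 25.5.
New quantity: 239 − 0.16Q = 0.6Q − 25.5 → Q' = 348.0263.
Overproduction ΔQ = 348.0263 − 307.2368 = 40.7895; wedge = subsidy = 31.
The triangle = ½ × 40.7895 × 31 = 632.24.

632.24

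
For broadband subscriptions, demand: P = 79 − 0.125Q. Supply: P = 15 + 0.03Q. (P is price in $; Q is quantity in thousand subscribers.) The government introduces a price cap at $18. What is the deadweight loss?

$7587.90 thousand

Competitive equilibrium: 79 − 0.125Q = 15 + 0.03Q → Q* = 412.9032, P* = 27.3871.
At the ceiling P = 18, quantity supplied = (18 − 15)/0.03 = 100.
Willingness to pay at Q' = 100: 79 − 0.125·100 = 66.5.
ΔQ = 412.9032 − 100 = 312.9032; wedge = 66.5 − 18 = 48.5.
The triangle = ½ × 312.9032 × 48.5 = $7587.90 thousand.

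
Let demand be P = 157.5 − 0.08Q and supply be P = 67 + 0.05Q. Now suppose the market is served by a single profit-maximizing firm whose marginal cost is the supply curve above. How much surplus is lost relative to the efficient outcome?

Competitive equilibrium: 157.5 − 0.08Q = 67 + 0.05Q → Q* = 696.1538, P* = 101.8077.
Marginal revenue: MR = 157.5 − 0.16Q. Set MR = MC: 157.5 − 0.16Q = 67 + 0.05Q → Q_m = 430.9524.
Price P_m = 157.5 − 0.08·430.9524 = 123.0238; MC(Q_m) = 67 + 0.05·430.9524 = 88.5476.
Competitive Q* = 696.1538, so ΔQ = 265.2014; wedge = 123.0238 − 88.5476 = 34.4762.
DWL = ½ × 265.2014 × 34.4762 = 4571.57.

4571.57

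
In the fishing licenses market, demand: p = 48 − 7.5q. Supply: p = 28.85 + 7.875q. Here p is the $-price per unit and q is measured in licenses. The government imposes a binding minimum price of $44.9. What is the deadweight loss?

Competitive equilibrium: 48 − 7.5q = 28.85 + 7.875q → q* = 1.2455, p* = 38.6585.
At the floor p = 44.9, quantity demanded = (48 − 44.9)/7.5 = 0.4133.
Sellers' marginal cost at q' = 0.4133: 28.85 + 7.875·0.4133 = 32.1047.
Δq = 1.2455 − 0.4133 = 0.8322; wedge = 44.9 − 32.1047 = 12.7953.
Deadweight loss = ½ × 0.8322 × 12.7953 = $5.32.

$5.32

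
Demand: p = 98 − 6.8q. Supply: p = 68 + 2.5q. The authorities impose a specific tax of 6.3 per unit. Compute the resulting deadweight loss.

2.13

Competitive equilibrium: 98 − 6.8q = 68 + 2.5q → q* = 3.2258, p* = 76.0645.
With the tax, the buyer price exceeds the seller price by 6.3: (98 − 6.8q) − (68 + 2.5q) = 6.3 → q' = 2.5484.
Δq = 3.2258 − 2.5484 = 0.6774; the wedge equals the tax, 6.3.
DWL = ½ × 0.6774 × 6.3 = 2.13.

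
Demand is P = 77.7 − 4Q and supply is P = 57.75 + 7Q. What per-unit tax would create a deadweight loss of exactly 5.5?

11

Competitive equilibrium: 77.7 − 4Q = 57.75 + 7Q → Q* = 1.8136, P* = 70.4455.
A tax t gives ΔQ = t/11 and wedge t, so DWL = t²/22.
t²/22 = 5.5 → t² = 121 → t = 11.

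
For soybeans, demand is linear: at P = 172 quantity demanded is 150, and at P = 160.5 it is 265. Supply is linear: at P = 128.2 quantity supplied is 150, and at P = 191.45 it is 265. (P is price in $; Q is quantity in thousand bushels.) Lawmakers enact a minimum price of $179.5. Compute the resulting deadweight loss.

$6588.85 thousand

Demand slope = (160.5 − 172)/(265 − 150) = −0.1, so P = 187 − 0.1Q.
Supply slope = (191.45 − 128.2)/(265 − 150) = 0.55, so P = 45.7 + 0.55Q.
Competitive equilibrium: 187 − 0.1Q = 45.7 + 0.55Q → Q* = 217.3846, P* = 165.2615.
At the floor P = 179.5, quantity demanded = (187 − 179.5)/0.1 = 75.
Sellers' marginal cost at Q' = 75: 45.7 + 0.55·75 = 86.95.
ΔQ = 217.3846 − 75 = 142.3846; wedge = 179.5 − 86.95 = 92.55.
DWL = ½ × 142.3846 × 92.55 = $6588.85 thousand.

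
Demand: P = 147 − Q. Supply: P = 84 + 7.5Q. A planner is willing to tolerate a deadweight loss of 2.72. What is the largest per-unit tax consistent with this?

Competitive equilibrium: 147 − Q = 84 + 7.5Q → Q* = 7.4118, P* = 139.5882.
A tax t gives ΔQ = t/8.5 and wedge t, so DWL = t²/17.
t²/17 = 2.72 → t² = 46.24 → t = 6.8.

6.8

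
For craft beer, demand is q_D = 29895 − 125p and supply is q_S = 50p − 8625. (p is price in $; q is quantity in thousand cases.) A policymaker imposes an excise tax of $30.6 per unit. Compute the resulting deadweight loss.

$16720.71 thousand

In inverse form: demand p = 239.16 − 0.008q, supply p = 172.5 + 0.02q.
Competitive equilibrium: 239.16 − 0.008q = 172.5 + 0.02q → q* = 2380.71429, p* = 220.11429.
With the tax, the buyer price exceeds the seller price by 30.6: (239.16 − 0.008q) − (172.5 + 0.02q) = 30.6 → q' = 1287.85714.
Δq = 2380.71429 − 1287.85714 = 1092.85715; the wedge equals the tax, 30.6.
The triangle = ½ × 1092.85715 × 30.6 = $16720.71 thousand.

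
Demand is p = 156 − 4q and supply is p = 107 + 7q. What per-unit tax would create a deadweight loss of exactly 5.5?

Competitive equilibrium: 156 − 4q = 107 + 7q → q* = 4.4545, p* = 138.1818.
A tax t gives Δq = t/11 and wedge t, so DWL = t²/22.
t²/22 = 5.5 → t² = 121 → t = 11.

11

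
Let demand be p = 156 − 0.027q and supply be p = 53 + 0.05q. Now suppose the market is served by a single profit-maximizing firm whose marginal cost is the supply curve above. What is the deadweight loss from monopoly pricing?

4643.17

Competitive equilibrium: 156 − 0.027q = 53 + 0.05q → q* = 1337.6623, p* = 119.8831.
Marginal revenue: MR = 156 − 0.054q. Set MR = MC: 156 − 0.054q = 53 + 0.05q → q_m = 990.3846.
Price p_m = 156 − 0.027·990.3846 = 129.2596; MC(q_m) = 53 + 0.05·990.3846 = 102.5192.
Competitive q* = 1337.6623, so Δq = 347.2777; wedge = 129.2596 − 102.5192 = 26.7404.
DWL = ½ × 347.2777 × 26.7404 = 4643.17.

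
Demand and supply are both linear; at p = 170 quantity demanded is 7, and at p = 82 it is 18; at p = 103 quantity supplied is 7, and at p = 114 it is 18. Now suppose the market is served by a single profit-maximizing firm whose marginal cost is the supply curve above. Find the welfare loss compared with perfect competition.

Demand slope = (82 − 170)/(18 − 7) = −8, so p = 226 − 8q.
Supply slope = (114 − 103)/(18 − 7) = 1, so p = 96 + q.
Competitive equilibrium: 226 − 8q = 96 + q → q* = 14.4444, p* = 110.4444.
Marginal revenue: MR = 226 − 16q. Set MR = MC: 226 − 16q = 96 + q → q_m = 7.6471.
Price p_m = 226 − 8·7.6471 = 164.8232; MC(q_m) = 96 + 1·7.6471 = 103.6471.
Competitive q* = 14.4444, so Δq = 6.7973; wedge = 164.8232 − 103.6471 = 61.1761.
DWL = ½ × 6.7973 × 61.1761 = 207.92.

207.92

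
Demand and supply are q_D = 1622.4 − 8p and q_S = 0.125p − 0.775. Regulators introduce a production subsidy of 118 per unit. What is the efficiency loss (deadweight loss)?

856.86

In inverse form: demand p = 202.8 − 0.125q, supply p = 6.2 + 8q.
Competitive equilibrium: 202.8 − 0.125q = 6.2 + 8q → q* = 24.1969, p* = 199.7754.
The subsidy lowers effective supply by 118: p = 8q − 111.8.
New quantity: 202.8 − 0.125q = 8q − 111.8 → q' = 38.72.
Overproduction Δq = 38.72 − 24.1969 = 14.5231; wedge = subsidy = 118.
DWL = ½ × 14.5231 × 118 = 856.86.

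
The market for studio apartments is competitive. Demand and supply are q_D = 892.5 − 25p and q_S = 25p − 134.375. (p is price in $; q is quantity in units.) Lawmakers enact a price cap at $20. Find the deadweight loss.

In inverse form: demand p = 35.7 − 0.04q, supply p = 5.375 + 0.04q.
Competitive equilibrium: 35.7 − 0.04q = 5.375 + 0.04q → q* = 379.0625, p* = 20.5375.
At the ceiling p = 20, quantity supplied = (20 − 5.375)/0.04 = 365.625.
Willingness to pay at q' = 365.625: 35.7 − 0.04·365.625 = 21.075.
Δq = 379.0625 − 365.625 = 13.4375; wedge = 21.075 − 20 = 1.075.
Deadweight loss = ½ × 13.4375 × 1.075 = $7.22.

$7.22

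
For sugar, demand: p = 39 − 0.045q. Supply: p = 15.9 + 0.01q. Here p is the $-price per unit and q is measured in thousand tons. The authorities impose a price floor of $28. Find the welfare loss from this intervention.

Competitive equilibrium: 39 − 0.045q = 15.9 + 0.01q → q* = 420, p* = 20.1.
At the floor p = 28, quantity demanded = (39 − 28)/0.045 = 244.44444.
Sellers' marginal cost at q' = 244.44444: 15.9 + 0.01·244.44444 = 18.34444.
Δq = 420 − 244.44444 = 175.55556; wedge = 28 − 18.34444 = 9.65556.
The triangle = ½ × 175.55556 × 9.65556 = $847.54 thousand.

$847.54 thousand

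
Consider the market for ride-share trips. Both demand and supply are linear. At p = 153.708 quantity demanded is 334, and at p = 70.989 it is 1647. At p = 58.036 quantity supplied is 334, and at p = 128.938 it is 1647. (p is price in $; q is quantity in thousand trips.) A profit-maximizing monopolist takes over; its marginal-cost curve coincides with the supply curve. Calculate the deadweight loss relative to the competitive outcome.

$9505.56 thousand

Demand slope = (70.989 − 153.708)/(1647 − 334) = −0.063, so p = 174.75 − 0.063q.
Supply slope = (128.938 − 58.036)/(1647 − 334) = 0.054, so p = 40 + 0.054q.
Competitive equilibrium: 174.75 − 0.063q = 40 + 0.054q → q* = 1151.7094, p* = 102.1923.
Marginal revenue: MR = 174.75 − 0.126q. Set MR = MC: 174.75 − 0.126q = 40 + 0.054q → q_m = 748.6111.
Price p_m = 174.75 − 0.063·748.6111 = 127.5875; MC(q_m) = 40 + 0.054·748.6111 = 80.425.
Competitive q* = 1151.7094, so Δq = 403.0983; wedge = 127.5875 − 80.425 = 47.1625.
DWL = ½ × 403.0983 × 47.1625 = $9505.56 thousand.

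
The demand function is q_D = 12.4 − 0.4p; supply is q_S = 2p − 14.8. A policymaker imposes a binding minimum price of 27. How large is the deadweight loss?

In inverse form: demand p = 31 − 2.5q, supply p = 7.4 + 0.5q.
Competitive equilibrium: 31 − 2.5q = 7.4 + 0.5q → q* = 7.8667, p* = 11.3333.
At the floor p = 27, quantity demanded = (31 − 27)/2.5 = 1.6.
Sellers' marginal cost at q' = 1.6: 7.4 + 0.5·1.6 = 8.2.
Δq = 7.8667 − 1.6 = 6.2667; wedge = 27 − 8.2 = 18.8.
Welfare loss = ½ × 6.2667 × 18.8 = 58.91.

58.91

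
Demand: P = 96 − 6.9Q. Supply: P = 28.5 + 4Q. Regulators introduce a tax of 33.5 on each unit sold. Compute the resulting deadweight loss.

Competitive equilibrium: 96 − 6.9Q = 28.5 + 4Q → Q* = 6.1927, P* = 53.2706.
With the tax, the buyer price exceeds the seller price by 33.5: (96 − 6.9Q) − (28.5 + 4Q) = 33.5 → Q' = 3.1193.
ΔQ = 6.1927 − 3.1193 = 3.0734; the wedge equals the tax, 33.5.
Welfare loss = ½ × 3.0734 × 33.5 = 51.48.

51.48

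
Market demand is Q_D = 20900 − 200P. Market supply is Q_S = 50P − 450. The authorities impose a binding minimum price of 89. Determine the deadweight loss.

In inverse form: demand P = 104.5 − 0.005Q, supply P = 9 + 0.02Q.
Competitive equilibrium: 104.5 − 0.005Q = 9 + 0.02Q → Q* = 3820, P* = 85.4.
At the floor P = 89, quantity demanded = (104.5 − 89)/0.005 = 3100.
Sellers' marginal cost at Q' = 3100: 9 + 0.02·3100 = 71.
ΔQ = 3820 − 3100 = 720; wedge = 89 − 71 = 18.
Welfare loss = ½ × 720 × 18 = 6480.

6480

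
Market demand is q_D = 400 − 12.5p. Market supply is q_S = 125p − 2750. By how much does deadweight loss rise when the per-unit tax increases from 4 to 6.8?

In inverse form: demand p = 32 − 0.08q, supply p = 22 + 0.008q.
Competitive equilibrium: 32 − 0.08q = 22 + 0.008q → q* = 113.6364, p* = 22.9091.
For a per-unit tax t: Δq = t/0.088, so DWL = ½·t·(t/0.088) = t²/0.176.
At t = 4: DWL = 90.909. At t = 6.8: DWL = 262.727.
Increase = 262.727 − 90.909 = 171.82.

171.82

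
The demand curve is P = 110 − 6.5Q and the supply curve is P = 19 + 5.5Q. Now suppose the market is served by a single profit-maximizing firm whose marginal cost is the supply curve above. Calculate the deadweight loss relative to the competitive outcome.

Competitive equilibrium: 110 − 6.5Q = 19 + 5.5Q → Q* = 7.5833, P* = 60.7083.
Marginal revenue: MR = 110 − 13Q. Set MR = MC: 110 − 13Q = 19 + 5.5Q → Q_m = 4.9189.
Price P_m = 110 − 6.5·4.9189 = 78.0272; MC(Q_m) = 19 + 5.5·4.9189 = 46.054.
Competitive Q* = 7.5833, so ΔQ = 2.6644; wedge = 78.0272 − 46.054 = 31.9732.
Deadweight loss = ½ × 2.6644 × 31.9732 = 42.59.

42.59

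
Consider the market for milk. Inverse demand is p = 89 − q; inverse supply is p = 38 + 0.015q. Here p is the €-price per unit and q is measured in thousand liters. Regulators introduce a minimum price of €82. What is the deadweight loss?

Competitive equilibrium: 89 − q = 38 + 0.015q → q* = 50.2463, p* = 38.7537.
At the floor p = 82, quantity demanded = (89 − 82)/1 = 7.
Sellers' marginal cost at q' = 7: 38 + 0.015·7 = 38.105.
Δq = 50.2463 − 7 = 43.2463; wedge = 82 − 38.105 = 43.895.
Deadweight loss = ½ × 43.2463 × 43.895 = €949.15 thousand.

€949.15 thousand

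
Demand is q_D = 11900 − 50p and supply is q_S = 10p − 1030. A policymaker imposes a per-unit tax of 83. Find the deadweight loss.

In inverse form: demand p = 238 − 0.02q, supply p = 103 + 0.1q.
Competitive equilibrium: 238 − 0.02q = 103 + 0.1q → q* = 1125, p* = 215.5.
With the tax, the buyer price exceeds the seller price by 83: (238 − 0.02q) − (103 + 0.1q) = 83 → q' = 433.3333.
Δq = 1125 − 433.3333 = 691.6667; the wedge equals the tax, 83.
DWL = ½ × 691.6667 × 83 = 28704.17.

28704.17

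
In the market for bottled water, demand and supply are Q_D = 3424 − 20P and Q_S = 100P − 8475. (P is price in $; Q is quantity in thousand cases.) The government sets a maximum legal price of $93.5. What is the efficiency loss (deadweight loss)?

In inverse form: demand P = 171.2 − 0.05Q, supply P = 84.75 + 0.01Q.
Competitive equilibrium: 171.2 − 0.05Q = 84.75 + 0.01Q → Q* = 1440.8333, P* = 99.1583.
At the ceiling P = 93.5, quantity supplied = (93.5 − 84.75)/0.01 = 875.
Willingness to pay at Q' = 875: 171.2 − 0.05·875 = 127.45.
ΔQ = 1440.8333 − 875 = 565.8333; wedge = 127.45 − 93.5 = 33.95.
DWL = ½ × 565.8333 × 33.95 = $9605.02 thousand.

$9605.02 thousand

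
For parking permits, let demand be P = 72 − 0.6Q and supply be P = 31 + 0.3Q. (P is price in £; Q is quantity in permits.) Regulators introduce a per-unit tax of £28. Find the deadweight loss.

Competitive equilibrium: 72 − 0.6Q = 31 + 0.3Q → Q* = 45.5556, P* = 44.6667.
With the tax, the buyer price exceeds the seller price by 28: (72 − 0.6Q) − (31 + 0.3Q) = 28 → Q' = 14.4444.
ΔQ = 45.5556 − 14.4444 = 31.1112; the wedge equals the tax, 28.
Welfare loss = ½ × 31.1112 × 28 = £435.56.

£435.56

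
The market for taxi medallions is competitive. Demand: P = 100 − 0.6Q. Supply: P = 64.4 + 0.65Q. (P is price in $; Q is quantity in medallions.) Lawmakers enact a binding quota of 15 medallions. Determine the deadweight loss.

$113.569

Competitive equilibrium: 100 − 0.6Q = 64.4 + 0.65Q → Q* = 28.48, P* = 82.912.
At Q = 15: demand price = 100 − 0.6·15 = 91; supply price = 64.4 + 0.65·15 = 74.15.
ΔQ = 28.48 − 15 = 13.48; wedge = 91 − 74.15 = 16.85.
The triangle = ½ × 13.48 × 16.85 = $113.569.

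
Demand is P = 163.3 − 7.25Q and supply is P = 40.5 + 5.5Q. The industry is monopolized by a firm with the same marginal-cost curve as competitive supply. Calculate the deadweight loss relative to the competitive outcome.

Competitive equilibrium: 163.3 − 7.25Q = 40.5 + 5.5Q → Q* = 9.6314, P* = 93.4725.
Marginal revenue: MR = 163.3 − 14.5Q. Set MR = MC: 163.3 − 14.5Q = 40.5 + 5.5Q → Q_m = 6.14.
Price P_m = 163.3 − 7.25·6.14 = 118.785; MC(Q_m) = 40.5 + 5.5·6.14 = 74.27.
Competitive Q* = 9.6314, so ΔQ = 3.4914; wedge = 118.785 − 74.27 = 44.515.
Deadweight loss = ½ × 3.4914 × 44.515 = 77.71.

77.71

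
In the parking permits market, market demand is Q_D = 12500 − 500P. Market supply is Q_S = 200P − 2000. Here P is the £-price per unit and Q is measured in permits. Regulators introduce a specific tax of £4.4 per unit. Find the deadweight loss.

£1382.86

In inverse form: demand P = 25 − 0.002Q, supply P = 10 + 0.005Q.
Competitive equilibrium: 25 − 0.002Q = 10 + 0.005Q → Q* = 2142.8571, P* = 20.7143.
With the tax, the buyer price exceeds the seller price by 4.4: (25 − 0.002Q) − (10 + 0.005Q) = 4.4 → Q' = 1514.2857.
ΔQ = 2142.8571 − 1514.2857 = 628.5714; the wedge equals the tax, 4.4.
DWL = ½ × 628.5714 × 4.4 = £1382.86.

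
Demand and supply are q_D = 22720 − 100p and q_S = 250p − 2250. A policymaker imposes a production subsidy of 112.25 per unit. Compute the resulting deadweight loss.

In inverse form: demand p = 227.2 − 0.01q, supply p = 9 + 0.004q.
Competitive equilibrium: 227.2 − 0.01q = 9 + 0.004q → q* = 15585.7143, p* = 71.3429.
The subsidy lowers effective supply by 112.25: p = 0.004q − 103.25.
New quantity: 227.2 − 0.01q = 0.004q − 103.25 → q' = 23603.5714.
Overproduction Δq = 23603.5714 − 15585.7143 = 8017.8571; wedge = subsidy = 112.25.
Deadweight loss = ½ × 8017.8571 × 112.25 = 450002.23.

450002.23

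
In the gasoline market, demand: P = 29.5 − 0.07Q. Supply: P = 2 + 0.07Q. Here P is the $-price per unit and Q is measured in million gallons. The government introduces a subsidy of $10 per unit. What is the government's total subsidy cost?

Competitive equilibrium: 29.5 − 0.07Q = 2 + 0.07Q → Q* = 196.4286, P* = 15.75.
The subsidy lowers effective supply by 10: P = 0.07Q − 8.
New quantity: 29.5 − 0.07Q = 0.07Q − 8 → Q' = 267.8571.
Total subsidy cost = 10 × 267.8571 = $2678.57 million.

$2678.57 million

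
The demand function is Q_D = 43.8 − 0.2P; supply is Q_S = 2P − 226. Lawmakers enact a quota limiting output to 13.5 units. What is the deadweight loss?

In inverse form: demand P = 219 − 5Q, supply P = 113 + 0.5Q.
Competitive equilibrium: 219 − 5Q = 113 + 0.5Q → Q* = 19.2727, P* = 122.6364.
At Q = 13.5: demand price = 219 − 5·13.5 = 151.5; supply price = 113 + 0.5·13.5 = 119.75.
ΔQ = 19.2727 − 13.5 = 5.7727; wedge = 151.5 − 119.75 = 31.75.
Deadweight loss = ½ × 5.7727 × 31.75 = 91.64.

91.64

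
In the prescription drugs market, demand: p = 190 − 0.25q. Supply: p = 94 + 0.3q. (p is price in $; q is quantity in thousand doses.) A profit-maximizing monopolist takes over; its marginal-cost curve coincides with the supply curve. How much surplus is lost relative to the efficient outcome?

Competitive equilibrium: 190 − 0.25q = 94 + 0.3q → q* = 174.5455, p* = 146.3636.
Marginal revenue: MR = 190 − 0.5q. Set MR = MC: 190 − 0.5q = 94 + 0.3q → q_m = 120.
Price p_m = 190 − 0.25·120 = 160; MC(q_m) = 94 + 0.3·120 = 130.
Competitive q* = 174.5455, so Δq = 54.5455; wedge = 160 − 130 = 30.
The triangle = ½ × 54.5455 × 30 = $818.18 thousand.

$818.18 thousand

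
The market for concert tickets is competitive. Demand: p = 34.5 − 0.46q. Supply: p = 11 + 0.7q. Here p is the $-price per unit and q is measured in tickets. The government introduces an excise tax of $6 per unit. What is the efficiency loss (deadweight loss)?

Competitive equilibrium: 34.5 − 0.46q = 11 + 0.7q → q* = 20.2586, p* = 25.181.
With the tax, the buyer price exceeds the seller price by 6: (34.5 − 0.46q) − (11 + 0.7q) = 6 → q' = 15.0862.
Δq = 20.2586 − 15.0862 = 5.1724; the wedge equals the tax, 6.
DWL = ½ × 5.1724 × 6 = $15.52.

$15.52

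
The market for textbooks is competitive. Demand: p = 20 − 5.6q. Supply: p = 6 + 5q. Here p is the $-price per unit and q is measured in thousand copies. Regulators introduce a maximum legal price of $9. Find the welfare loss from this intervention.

Competitive equilibrium: 20 − 5.6q = 6 + 5q → q* = 1.3208, p* = 12.6038.
At the ceiling p = 9, quantity supplied = (9 − 6)/5 = 0.6.
Willingness to pay at q' = 0.6: 20 − 5.6·0.6 = 16.64.
Δq = 1.3208 − 0.6 = 0.7208; wedge = 16.64 − 9 = 7.64.
Welfare loss = ½ × 0.7208 × 7.64 = $2.75 thousand.

$2.75 thousand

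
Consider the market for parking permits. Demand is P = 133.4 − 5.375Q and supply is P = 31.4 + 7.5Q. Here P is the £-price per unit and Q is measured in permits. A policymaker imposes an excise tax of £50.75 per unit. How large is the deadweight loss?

Competitive equilibrium: 133.4 − 5.375Q = 31.4 + 7.5Q → Q* = 7.9223, P* = 90.8175.
With the tax, the buyer price exceeds the seller price by 50.75: (133.4 − 5.375Q) − (31.4 + 7.5Q) = 50.75 → Q' = 3.9806.
ΔQ = 7.9223 − 3.9806 = 3.9417; the wedge equals the tax, 50.75.
Deadweight loss = ½ × 3.9417 × 50.75 = £100.02.

£100.02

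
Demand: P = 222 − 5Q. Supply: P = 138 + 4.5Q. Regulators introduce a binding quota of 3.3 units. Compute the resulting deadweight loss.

145.90

Competitive equilibrium: 222 − 5Q = 138 + 4.5Q → Q* = 8.8421, P* = 177.7895.
At Q = 3.3: demand price = 222 − 5·3.3 = 205.5; supply price = 138 + 4.5·3.3 = 152.85.
ΔQ = 8.8421 − 3.3 = 5.5421; wedge = 205.5 − 152.85 = 52.65.
Deadweight loss = ½ × 5.5421 × 52.65 = 145.90.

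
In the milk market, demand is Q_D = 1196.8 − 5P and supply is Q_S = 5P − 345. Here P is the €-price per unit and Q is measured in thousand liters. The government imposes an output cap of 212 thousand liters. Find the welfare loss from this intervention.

In inverse form: demand P = 239.36 − 0.2Q, supply P = 69 + 0.2Q.
Competitive equilibrium: 239.36 − 0.2Q = 69 + 0.2Q → Q* = 425.9, P* = 154.18.
At Q = 212: demand price = 239.36 − 0.2·212 = 196.96; supply price = 69 + 0.2·212 = 111.4.
ΔQ = 425.9 − 212 = 213.9; wedge = 196.96 − 111.4 = 85.56.
DWL = ½ × 213.9 × 85.56 = €9150.642 thousand.

€9150.642 thousand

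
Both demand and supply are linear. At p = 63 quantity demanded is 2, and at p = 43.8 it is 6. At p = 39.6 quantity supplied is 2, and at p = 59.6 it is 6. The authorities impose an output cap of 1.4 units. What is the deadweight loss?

43.74

Demand slope = (43.8 − 63)/(6 − 2) = −4.8, so p = 72.6 − 4.8q.
Supply slope = (59.6 − 39.6)/(6 − 2) = 5, so p = 29.6 + 5q.
Competitive equilibrium: 72.6 − 4.8q = 29.6 + 5q → q* = 4.3878, p* = 51.5388.
At q = 1.4: demand price = 72.6 − 4.8·1.4 = 65.88; supply price = 29.6 + 5·1.4 = 36.6.
Δq = 4.3878 − 1.4 = 2.9878; wedge = 65.88 − 36.6 = 29.28.
Welfare loss = ½ × 2.9878 × 29.28 = 43.74.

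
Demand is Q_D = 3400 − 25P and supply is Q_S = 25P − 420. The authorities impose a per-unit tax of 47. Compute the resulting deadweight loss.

13806.25

In inverse form: demand P = 136 − 0.04Q, supply P = 16.8 + 0.04Q.
Competitive equilibrium: 136 − 0.04Q = 16.8 + 0.04Q → Q* = 1490, P* = 76.4.
With the tax, the buyer price exceeds the seller price by 47: (136 − 0.04Q) − (16.8 + 0.04Q) = 47 → Q' = 902.5.
ΔQ = 1490 − 902.5 = 587.5; the wedge equals the tax, 47.
Welfare loss = ½ × 587.5 × 47 = 13806.25.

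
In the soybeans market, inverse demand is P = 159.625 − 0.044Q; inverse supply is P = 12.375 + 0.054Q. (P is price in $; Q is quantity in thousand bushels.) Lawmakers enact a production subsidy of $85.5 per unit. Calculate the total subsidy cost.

$203062.50 thousand

Competitive equilibrium: 159.625 − 0.044Q = 12.375 + 0.054Q → Q* = 1502.551, P* = 93.5128.
The subsidy lowers effective supply by 85.5: P = 0.054Q − 73.125.
New quantity: 159.625 − 0.044Q = 0.054Q − 73.125 → Q' = 2375.
Total subsidy cost = 85.5 × 2375 = $203062.50 thousand.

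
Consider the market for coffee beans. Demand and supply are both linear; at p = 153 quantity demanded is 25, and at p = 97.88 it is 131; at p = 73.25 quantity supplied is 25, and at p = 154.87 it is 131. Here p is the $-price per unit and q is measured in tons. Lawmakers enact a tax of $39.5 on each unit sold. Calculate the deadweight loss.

Demand slope = (97.88 − 153)/(131 − 25) = −0.52, so p = 166 − 0.52q.
Supply slope = (154.87 − 73.25)/(131 − 25) = 0.77, so p = 54 + 0.77q.
Competitive equilibrium: 166 − 0.52q = 54 + 0.77q → q* = 86.8217, p* = 120.8527.
With the tax, the buyer price exceeds the seller price by 39.5: (166 − 0.52q) − (54 + 0.77q) = 39.5 → q' = 56.2016.
Δq = 86.8217 − 56.2016 = 30.6201; the wedge equals the tax, 39.5.
The triangle = ½ × 30.6201 × 39.5 = $604.75.

$604.75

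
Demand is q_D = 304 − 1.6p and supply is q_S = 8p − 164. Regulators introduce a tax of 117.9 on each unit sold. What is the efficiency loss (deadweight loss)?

In inverse form: demand p = 190 − 0.625q, supply p = 20.5 + 0.125q.
Competitive equilibrium: 190 − 0.625q = 20.5 + 0.125q → q* = 226, p* = 48.75.
With the tax, the buyer price exceeds the seller price by 117.9: (190 − 0.625q) − (20.5 + 0.125q) = 117.9 → q' = 68.8.
Δq = 226 − 68.8 = 157.2; the wedge equals the tax, 117.9.
DWL = ½ × 157.2 × 117.9 = 9266.94.

9266.94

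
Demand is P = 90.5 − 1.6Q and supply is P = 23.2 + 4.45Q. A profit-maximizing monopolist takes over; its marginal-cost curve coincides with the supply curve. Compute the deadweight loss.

16.37

Competitive equilibrium: 90.5 − 1.6Q = 23.2 + 4.45Q → Q* = 11.124, P* = 72.7017.
Marginal revenue: MR = 90.5 − 3.2Q. Set MR = MC: 90.5 − 3.2Q = 23.2 + 4.45Q → Q_m = 8.7974.
Price P_m = 90.5 − 1.6·8.7974 = 76.4242; MC(Q_m) = 23.2 + 4.45·8.7974 = 62.3484.
Competitive Q* = 11.124, so ΔQ = 2.3266; wedge = 76.4242 − 62.3484 = 14.0758.
Welfare loss = ½ × 2.3266 × 14.0758 = 16.37.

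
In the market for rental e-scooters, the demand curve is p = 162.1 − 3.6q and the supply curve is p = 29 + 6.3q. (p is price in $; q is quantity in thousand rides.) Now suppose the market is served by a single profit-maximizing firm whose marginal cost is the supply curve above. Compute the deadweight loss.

Competitive equilibrium: 162.1 − 3.6q = 29 + 6.3q → q* = 13.444444, p* = 113.7.
Marginal revenue: MR = 162.1 − 7.2q. Set MR = MC: 162.1 − 7.2q = 29 + 6.3q → q_m = 9.859259.
Price p_m = 162.1 − 3.6·9.859259 = 126.606668; MC(q_m) = 29 + 6.3·9.859259 = 91.113332.
Competitive q* = 13.444444, so Δq = 3.585185; wedge = 126.606668 − 91.113332 = 35.493336.
DWL = ½ × 3.585185 × 35.493336 = $63.63 thousand.

$63.63 thousand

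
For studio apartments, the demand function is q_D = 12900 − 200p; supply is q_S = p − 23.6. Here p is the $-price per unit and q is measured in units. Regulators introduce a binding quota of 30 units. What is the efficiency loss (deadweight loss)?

In inverse form: demand p = 64.5 − 0.005q, supply p = 23.6 + q.
Competitive equilibrium: 64.5 − 0.005q = 23.6 + q → q* = 40.6965, p* = 64.2965.
At q = 30: demand price = 64.5 − 0.005·30 = 64.35; supply price = 23.6 + 1·30 = 53.6.
Δq = 40.6965 − 30 = 10.6965; wedge = 64.35 − 53.6 = 10.75.
DWL = ½ × 10.6965 × 10.75 = $57.49.

$57.49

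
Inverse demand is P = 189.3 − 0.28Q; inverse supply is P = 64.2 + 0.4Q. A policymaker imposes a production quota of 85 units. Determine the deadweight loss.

Competitive equilibrium: 189.3 − 0.28Q = 64.2 + 0.4Q → Q* = 183.9706, P* = 137.7882.
At Q = 85: demand price = 189.3 − 0.28·85 = 165.5; supply price = 64.2 + 0.4·85 = 98.2.
ΔQ = 183.9706 − 85 = 98.9706; wedge = 165.5 − 98.2 = 67.3.
DWL = ½ × 98.9706 × 67.3 = 3330.36.

3330.36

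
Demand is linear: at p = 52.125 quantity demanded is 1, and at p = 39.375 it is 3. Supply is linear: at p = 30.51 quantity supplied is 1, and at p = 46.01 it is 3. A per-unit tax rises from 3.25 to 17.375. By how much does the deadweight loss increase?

Demand slope = (39.375 − 52.125)/(3 − 1) = −6.375, so p = 58.5 − 6.375q.
Supply slope = (46.01 − 30.51)/(3 − 1) = 7.75, so p = 22.76 + 7.75q.
Competitive equilibrium: 58.5 − 6.375q = 22.76 + 7.75q → q* = 2.5303, p* = 42.3696.
For a per-unit tax t: Δq = t/14.125, so DWL = ½·t·(t/14.125) = t²/28.25.
At t = 3.25: DWL = 0.374. At t = 17.375: DWL = 10.686.
Increase = 10.686 − 0.374 = 10.31.

10.31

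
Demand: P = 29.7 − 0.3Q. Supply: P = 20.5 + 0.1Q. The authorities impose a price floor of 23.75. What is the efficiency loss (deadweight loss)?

Competitive equilibrium: 29.7 − 0.3Q = 20.5 + 0.1Q → Q* = 23, P* = 22.8.
At the floor P = 23.75, quantity demanded = (29.7 − 23.75)/0.3 = 19.8333.
Sellers' marginal cost at Q' = 19.8333: 20.5 + 0.1·19.8333 = 22.4833.
ΔQ = 23 − 19.8333 = 3.1667; wedge = 23.75 − 22.4833 = 1.2667.
Welfare loss = ½ × 3.1667 × 1.2667 = 2.01.

2.01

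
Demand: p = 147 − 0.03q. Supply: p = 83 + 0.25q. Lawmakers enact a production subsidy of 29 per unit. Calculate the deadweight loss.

Competitive equilibrium: 147 − 0.03q = 83 + 0.25q → q* = 228.5714, p* = 140.1429.
The subsidy lowers effective supply by 29: p = 54 + 0.25q.
New quantity: 147 − 0.03q = 54 + 0.25q → q' = 332.1429.
Overproduction Δq = 332.1429 − 228.5714 = 103.5715; wedge = subsidy = 29.
Welfare loss = ½ × 103.5715 × 29 = 1501.79.

1501.79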